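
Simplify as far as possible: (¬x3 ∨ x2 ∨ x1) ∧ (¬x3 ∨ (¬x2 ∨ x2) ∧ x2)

(¬x3 ∨ x2 ∨ x1) ∧ (¬x3 ∨ (¬x2 ∨ x2) ∧ x2)
= (¬x3 ∨ x2 ∨ x1) ∧ (¬x3 ∨ x2)   (complement / identity)
= ¬x3 ∨ x2   (absorption)

¬x3 ∨ x2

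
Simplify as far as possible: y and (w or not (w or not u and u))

y and (w or not (w or not u and u))
= y and (w or not w)   — complement / identity
= y   — complement / identity

y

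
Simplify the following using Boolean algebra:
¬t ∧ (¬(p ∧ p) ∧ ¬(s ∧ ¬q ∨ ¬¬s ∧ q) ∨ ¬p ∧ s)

¬t ∧ ¬p

¬t ∧ (¬(p ∧ p) ∧ ¬(s ∧ ¬q ∨ ¬¬s ∧ q) ∨ ¬p ∧ s)
= ¬t ∧ (¬(p ∧ p) ∧ ¬(s ∧ ¬q ∨ s ∧ q) ∨ ¬p ∧ s)   — double negation
= ¬t ∧ (¬p ∧ ¬(s ∧ ¬q ∨ s ∧ q) ∨ ¬p ∧ s)   — idempotence
= ¬t ∧ (¬p ∧ ¬s ∨ ¬p ∧ s)   — distribution
= ¬t ∧ ¬p   — distribution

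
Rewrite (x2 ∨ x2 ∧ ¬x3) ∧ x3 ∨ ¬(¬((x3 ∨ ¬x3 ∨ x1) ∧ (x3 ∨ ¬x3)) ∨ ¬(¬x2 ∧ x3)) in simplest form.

x3

(x2 ∨ x2 ∧ ¬x3) ∧ x3 ∨ ¬(¬((x3 ∨ ¬x3 ∨ x1) ∧ (x3 ∨ ¬x3)) ∨ ¬(¬x2 ∧ x3))
= (x2 ∨ x2 ∧ ¬x3) ∧ x3 ∨ ¬(¬(x3 ∨ ¬x3) ∨ ¬(¬x2 ∧ x3))   — absorption
= (x2 ∨ x2 ∧ ¬x3) ∧ x3 ∨ (x3 ∨ ¬x3) ∧ ¬x2 ∧ x3   — De Morgan
= x2 ∧ x3 ∨ (x3 ∨ ¬x3) ∧ ¬x2 ∧ x3   — absorption
= x2 ∧ x3 ∨ ¬x2 ∧ x3   — complement / identity
= x3   — distribution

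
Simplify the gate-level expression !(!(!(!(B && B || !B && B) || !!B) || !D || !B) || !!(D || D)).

!(!(!(!(B && B || !B && B) || !!B) || !D || !B) || !!(D || D))
= !(!(!(!B || !!B) || !D || !B) || !!(D || D))
= !(!(B && !B || !D || !B) || !!(D || D))
= !(!(B && !B || !D || !B) || !!D)
= !(!(!D || !B) || !!D)
= (!D || !B) && !D
= !D

!D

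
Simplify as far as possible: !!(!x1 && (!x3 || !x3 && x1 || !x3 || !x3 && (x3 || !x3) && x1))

!x1 && !x3

!!(!x1 && (!x3 || !x3 && x1 || !x3 || !x3 && (x3 || !x3) && x1))
= !!(!x1 && (!x3 || !x3 && x1 || !x3 || !x3 && x1))
= !!(!x1 && (!x3 || !x3 && x1))
= !!(!x1 && !x3)
= !x1 && !x3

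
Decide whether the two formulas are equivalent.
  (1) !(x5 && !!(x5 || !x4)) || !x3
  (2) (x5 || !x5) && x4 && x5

E1: !(x5 && !!(x5 || !x4)) || !x3
    = !(x5 && (x5 || !x4)) || !x3   [double negation]
    = !x5 || !x3   [absorption]
E2: (x5 || !x5) && x4 && x5
    = x4 && x5   [complement / identity]
These differ: at x3=0, x4=0, x5=0, E1 = 1 but E2 = 0.

No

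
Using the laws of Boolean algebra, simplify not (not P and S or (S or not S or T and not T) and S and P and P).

not (not P and S or (S or not S or T and not T) and S and P and P)
= not (not P and S or (S or not S) and S and P and P)
= not (not P and S or S and P and P)
= not (not P and S or S and P)
= not S

not S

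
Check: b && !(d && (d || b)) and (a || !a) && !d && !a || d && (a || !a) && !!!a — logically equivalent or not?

No

E1: b && !(d && (d || b))
    = b && !d   — absorption
E2: (a || !a) && !d && !a || d && (a || !a) && !!!a
    = (a || !a) && !d && !a || d && (a || !a) && !a   — double negation
    = (a || !a) && !d && !a || d && !a   — complement / identity
    = !d && !a || d && !a   — complement / identity
    = !a   — distribution
These differ: at a=0, b=0, d=0, E1 = 0 but E2 = 1.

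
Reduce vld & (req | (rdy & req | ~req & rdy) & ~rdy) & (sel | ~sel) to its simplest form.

vld & req

vld & (req | (rdy & req | ~req & rdy) & ~rdy) & (sel | ~sel)
= vld & (req | rdy & ~rdy) & (sel | ~sel)   — distribution
= vld & req & (sel | ~sel)   — complement / identity
= vld & req   — complement / identity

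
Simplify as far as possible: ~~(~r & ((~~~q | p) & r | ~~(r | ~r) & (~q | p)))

~~(~r & ((~~~q | p) & r | ~~(r | ~r) & (~q | p)))
= ~~(~r & ((~q | p) & r | ~~(r | ~r) & (~q | p)))   (double negation)
= ~~(~r & ((~q | p) & r | (r | ~r) & (~q | p)))   (double negation)
= ~~(~r & ((~q | p) & r | ~q | p))   (complement / identity)
= ~~(~r & (~q | p))   (absorption)
= ~r & (~q | p)   (double negation)

~r & (~q | p)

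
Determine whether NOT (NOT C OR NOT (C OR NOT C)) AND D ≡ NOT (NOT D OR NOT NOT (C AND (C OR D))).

E1: NOT (NOT C OR NOT (C OR NOT C)) AND D
    = C AND (C OR NOT C) AND D   [De Morgan]
    = C AND D   [complement / identity]
E2: NOT (NOT D OR NOT NOT (C AND (C OR D)))
    = NOT (NOT D OR NOT NOT C)   [absorption]
    = D AND NOT C   [De Morgan]
These differ: at C=0, D=1, E1 = 0 but E2 = 1.

No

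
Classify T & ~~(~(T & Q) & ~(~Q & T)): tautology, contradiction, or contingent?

contradiction

T & ~~(~(T & Q) & ~(~Q & T))
= T & ~(T & Q | ~Q & T)   [De Morgan]
= T & ~T   [distribution]
= 0   [complement]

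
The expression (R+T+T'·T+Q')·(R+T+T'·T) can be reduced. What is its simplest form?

R+T

(R+T+T'·T+Q')·(R+T+T'·T)
= R+T+T'·T   — absorption
= R+T   — complement / identity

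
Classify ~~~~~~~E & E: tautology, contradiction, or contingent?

~~~~~~~E & E
= ~~~~~E & E   (double negation)
= ~~~E & E   (double negation)
= ~E & E   (double negation)
= 0   (complement)

contradiction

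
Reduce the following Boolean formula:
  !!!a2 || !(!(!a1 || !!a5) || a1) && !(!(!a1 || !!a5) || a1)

!a2 || !a1

!!!a2 || !(!(!a1 || !!a5) || a1) && !(!(!a1 || !!a5) || a1)
= !!!a2 || !(!(!a1 || !!a5) || a1)
= !!!a2 || !(a1 && !a5 || a1)
= !!!a2 || !a1
= !a2 || !a1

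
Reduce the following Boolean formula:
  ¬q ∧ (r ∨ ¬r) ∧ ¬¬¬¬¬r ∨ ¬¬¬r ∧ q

¬q ∧ (r ∨ ¬r) ∧ ¬¬¬¬¬r ∨ ¬¬¬r ∧ q
= ¬q ∧ (r ∨ ¬r) ∧ ¬¬¬r ∨ ¬¬¬r ∧ q
= ¬q ∧ ¬¬¬r ∨ ¬¬¬r ∧ q
= ¬¬¬r
= ¬r

¬r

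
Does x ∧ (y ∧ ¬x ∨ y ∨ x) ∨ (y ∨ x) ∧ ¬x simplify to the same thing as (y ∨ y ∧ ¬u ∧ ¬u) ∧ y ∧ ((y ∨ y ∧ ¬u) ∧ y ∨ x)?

No

E1: x ∧ (y ∧ ¬x ∨ y ∨ x) ∨ (y ∨ x) ∧ ¬x
    = x ∧ (y ∨ x) ∨ (y ∨ x) ∧ ¬x   — absorption
    = y ∨ x   — distribution
E2: (y ∨ y ∧ ¬u ∧ ¬u) ∧ y ∧ ((y ∨ y ∧ ¬u) ∧ y ∨ x)
    = (y ∨ y ∧ ¬u) ∧ y ∧ ((y ∨ y ∧ ¬u) ∧ y ∨ x)   — idempotence
    = (y ∨ y ∧ ¬u) ∧ y   — absorption
    = y ∧ y   — absorption
    = y   — idempotence
These differ: at u=1, x=1, y=0, E1 = 1 but E2 = 0.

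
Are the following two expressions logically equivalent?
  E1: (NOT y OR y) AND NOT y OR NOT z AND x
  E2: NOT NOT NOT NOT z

No

E1: (NOT y OR y) AND NOT y OR NOT z AND x
    = NOT y OR NOT z AND x
E2: NOT NOT NOT NOT z
    = NOT NOT z
    = z
These differ: at x=1, y=0, z=0, E1 = 1 but E2 = 0.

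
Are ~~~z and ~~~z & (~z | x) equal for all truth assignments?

E1: ~~~z
    = ~z   — double negation
E2: ~~~z & (~z | x)
    = ~z & (~z | x)   — double negation
    = ~z   — absorption
Both reduce to ~z, so they are equivalent.

Yes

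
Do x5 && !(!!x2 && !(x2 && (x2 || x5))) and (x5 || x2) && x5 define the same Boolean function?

E1: x5 && !(!!x2 && !(x2 && (x2 || x5)))
    = x5 && (!x2 || x2 && (x2 || x5))   — De Morgan
    = x5 && (!x2 || x2)   — absorption
    = x5   — complement / identity
E2: (x5 || x2) && x5
    = x5   — absorption
Both reduce to x5, so they are equivalent.

Yes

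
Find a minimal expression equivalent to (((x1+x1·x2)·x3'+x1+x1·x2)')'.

(((x1+x1·x2)·x3'+x1+x1·x2)')'
= ((x1+x1·x2)')'   — absorption
= (x1')'   — absorption
= x1   — double negation

x1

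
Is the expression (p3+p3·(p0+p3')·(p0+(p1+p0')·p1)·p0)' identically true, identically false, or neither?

neither

(p3+p3·(p0+p3')·(p0+(p1+p0')·p1)·p0)'
= (p3+p3·(p0+p3')·(p0+p1)·p0)'   (absorption)
= (p3+p3·(p0+p3')·p0)'   (absorption)
= (p3+p3·p0)'   (absorption)
= p3'   (absorption)
This depends on p3, so it is not a constant.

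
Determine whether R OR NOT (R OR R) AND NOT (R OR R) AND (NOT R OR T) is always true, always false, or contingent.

R OR NOT (R OR R) AND NOT (R OR R) AND (NOT R OR T)
= R OR NOT (R OR R) AND (NOT R OR T)
= R OR NOT R AND (NOT R OR T)
= R OR NOT R
= TRUE

always true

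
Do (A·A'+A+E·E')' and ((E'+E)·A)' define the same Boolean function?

E1: (A·A'+A+E·E')'
    = (A+E·E')'   [complement / identity]
    = A'   [complement / identity]
E2: ((E'+E)·A)'
    = A'   [complement / identity]
Both reduce to A', so they are equivalent.

Yes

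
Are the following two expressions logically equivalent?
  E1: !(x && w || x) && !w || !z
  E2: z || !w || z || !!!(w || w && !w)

No

E1: !(x && w || x) && !w || !z
    = !x && !w || !z   — absorption
E2: z || !w || z || !!!(w || w && !w)
    = z || !w || z || !!!w   — complement / identity
    = z || !w || z || !w   — double negation
    = z || !w   — idempotence
These differ: at w=1, x=1, z=1, E1 = 0 but E2 = 1.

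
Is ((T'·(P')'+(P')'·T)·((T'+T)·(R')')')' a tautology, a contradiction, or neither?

((T'·(P')'+(P')'·T)·((T'+T)·(R')')')'
= ((P')'·((T'+T)·(R')')')'   (distribution)
= ((P')'·((R')')')'   (complement / identity)
= P'+(R')'   (De Morgan)
= P'+R   (double negation)
This depends on P, R, so it is not a constant.

neither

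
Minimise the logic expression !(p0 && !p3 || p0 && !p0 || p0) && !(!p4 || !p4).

!(p0 && !p3 || p0 && !p0 || p0) && !(!p4 || !p4)
= !(p0 && !p3 || p0 && !p0 || p0) && !!p4
= !(p0 && !p3 || p0) && !!p4
= !p0 && !!p4
= !p0 && p4

!p0 && p4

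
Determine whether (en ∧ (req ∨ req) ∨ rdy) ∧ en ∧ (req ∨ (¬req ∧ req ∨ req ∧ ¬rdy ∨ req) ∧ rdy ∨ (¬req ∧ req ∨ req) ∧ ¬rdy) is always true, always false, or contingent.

(en ∧ (req ∨ req) ∨ rdy) ∧ en ∧ (req ∨ (¬req ∧ req ∨ req ∧ ¬rdy ∨ req) ∧ rdy ∨ (¬req ∧ req ∨ req) ∧ ¬rdy)
= (en ∧ (req ∨ req) ∨ rdy) ∧ en ∧ (req ∨ (¬req ∧ req ∨ req) ∧ rdy ∨ (¬req ∧ req ∨ req) ∧ ¬rdy)
= (en ∧ (req ∨ req) ∨ rdy) ∧ en ∧ (req ∨ ¬req ∧ req ∨ req)
= (en ∧ (req ∨ req) ∨ rdy) ∧ en ∧ (req ∨ req)
= en ∧ (req ∨ req)
= en ∧ req
This depends on en, req, so it is not a constant.

contingent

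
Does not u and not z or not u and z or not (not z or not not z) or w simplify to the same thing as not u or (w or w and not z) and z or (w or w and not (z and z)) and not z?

E1: not u and not z or not u and z or not (not z or not not z) or w
    = not u or not (not z or not not z) or w
    = not u or z and not z or w
    = not u or w
E2: not u or (w or w and not z) and z or (w or w and not (z and z)) and not z
    = not u or (w or w and not z) and z or (w or w and not z) and not z
    = not u or w or w and not z
    = not u or w
Both reduce to not u or w, so they are equivalent.

Yes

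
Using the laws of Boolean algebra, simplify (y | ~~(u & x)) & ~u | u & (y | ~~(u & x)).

y | u & x

(y | ~~(u & x)) & ~u | u & (y | ~~(u & x))
= y | ~~(u & x)
= y | u & x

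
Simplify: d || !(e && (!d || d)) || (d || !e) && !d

d || !(e && (!d || d)) || (d || !e) && !d
= d || !e || (d || !e) && !d   — complement / identity
= d || !e   — absorption

d || !e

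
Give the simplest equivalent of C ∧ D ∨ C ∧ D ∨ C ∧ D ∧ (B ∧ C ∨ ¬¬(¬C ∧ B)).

C ∧ D ∨ C ∧ D ∨ C ∧ D ∧ (B ∧ C ∨ ¬¬(¬C ∧ B))
= C ∧ D ∨ C ∧ D ∧ (B ∧ C ∨ ¬¬(¬C ∧ B))   [idempotence]
= C ∧ D ∨ C ∧ D ∧ (B ∧ C ∨ ¬C ∧ B)   [double negation]
= C ∧ D ∨ C ∧ D ∧ B   [distribution]
= C ∧ D   [absorption]

C ∧ D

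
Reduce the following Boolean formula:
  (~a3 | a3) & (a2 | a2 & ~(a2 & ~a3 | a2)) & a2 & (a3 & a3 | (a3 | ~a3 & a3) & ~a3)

(~a3 | a3) & (a2 | a2 & ~(a2 & ~a3 | a2)) & a2 & (a3 & a3 | (a3 | ~a3 & a3) & ~a3)
= (~a3 | a3) & (a2 | a2 & ~a2) & a2 & (a3 & a3 | (a3 | ~a3 & a3) & ~a3)   (absorption)
= (~a3 | a3) & a2 & a2 & (a3 & a3 | (a3 | ~a3 & a3) & ~a3)   (complement / identity)
= (~a3 | a3) & a2 & a2 & (a3 & a3 | a3 & ~a3)   (complement / identity)
= (~a3 | a3) & a2 & a2 & a3   (distribution)
= a2 & a2 & a3   (complement / identity)
= a2 & a3   (idempotence)

a2 & a3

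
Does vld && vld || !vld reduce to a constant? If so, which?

vld && vld || !vld
= vld || !vld
= true

yes, True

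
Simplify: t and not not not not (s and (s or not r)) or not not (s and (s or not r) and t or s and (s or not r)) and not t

t and not not not not (s and (s or not r)) or not not (s and (s or not r) and t or s and (s or not r)) and not t
= t and not not (s and (s or not r)) or not not (s and (s or not r) and t or s and (s or not r)) and not t   (double negation)
= t and not not (s and (s or not r)) or not not (s and (s or not r)) and not t   (absorption)
= not not (s and (s or not r))   (distribution)
= s and (s or not r)   (double negation)
= s   (absorption)

s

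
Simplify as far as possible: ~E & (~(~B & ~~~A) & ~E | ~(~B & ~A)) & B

~E & B

~E & (~(~B & ~~~A) & ~E | ~(~B & ~A)) & B
= ~E & (~(~B & ~A) & ~E | ~(~B & ~A)) & B   [double negation]
= ~E & ~(~B & ~A) & B   [absorption]
= ~E & (B | A) & B   [De Morgan]
= ~E & B   [absorption]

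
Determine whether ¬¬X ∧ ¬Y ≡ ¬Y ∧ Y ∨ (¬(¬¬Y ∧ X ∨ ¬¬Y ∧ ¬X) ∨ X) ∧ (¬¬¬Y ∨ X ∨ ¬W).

No

E1: ¬¬X ∧ ¬Y
    = X ∧ ¬Y   [double negation]
E2: ¬Y ∧ Y ∨ (¬(¬¬Y ∧ X ∨ ¬¬Y ∧ ¬X) ∨ X) ∧ (¬¬¬Y ∨ X ∨ ¬W)
    = ¬Y ∧ Y ∨ (¬¬¬Y ∨ X) ∧ (¬¬¬Y ∨ X ∨ ¬W)   [distribution]
    = ¬Y ∧ Y ∨ ¬¬¬Y ∨ X   [absorption]
    = ¬¬¬Y ∨ X   [complement / identity]
    = ¬Y ∨ X   [double negation]
These differ: at W=0, X=1, Y=1, E1 = 0 but E2 = 1.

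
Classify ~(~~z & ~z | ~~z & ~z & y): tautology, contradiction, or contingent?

~(~~z & ~z | ~~z & ~z & y)
= ~(~~z & ~z)   [absorption]
= ~z | z   [De Morgan]
= 1   [complement]

tautology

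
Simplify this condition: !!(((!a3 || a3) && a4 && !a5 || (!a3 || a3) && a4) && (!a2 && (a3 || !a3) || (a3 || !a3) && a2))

a4

!!(((!a3 || a3) && a4 && !a5 || (!a3 || a3) && a4) && (!a2 && (a3 || !a3) || (a3 || !a3) && a2))
= !!((!a3 || a3) && a4 && (!a2 && (a3 || !a3) || (a3 || !a3) && a2))
= !!((!a3 || a3) && a4 && (a3 || !a3))
= (!a3 || a3) && a4 && (a3 || !a3)
= (!a3 || a3) && a4
= a4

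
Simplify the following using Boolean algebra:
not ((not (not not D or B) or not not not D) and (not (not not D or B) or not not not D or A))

D

not ((not (not not D or B) or not not not D) and (not (not not D or B) or not not not D or A))
= not (not (not not D or B) or not not not D)   — absorption
= (not not D or B) and not not D   — De Morgan
= not not D   — absorption
= D   — double negation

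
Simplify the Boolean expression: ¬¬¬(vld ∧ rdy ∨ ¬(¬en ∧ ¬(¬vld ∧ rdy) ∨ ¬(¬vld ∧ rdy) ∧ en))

¬¬¬(vld ∧ rdy ∨ ¬(¬en ∧ ¬(¬vld ∧ rdy) ∨ ¬(¬vld ∧ rdy) ∧ en))
= ¬¬¬(vld ∧ rdy ∨ ¬¬(¬vld ∧ rdy))   — distribution
= ¬(vld ∧ rdy ∨ ¬¬(¬vld ∧ rdy))   — double negation
= ¬(vld ∧ rdy ∨ ¬vld ∧ rdy)   — double negation
= ¬rdy   — distribution

¬rdy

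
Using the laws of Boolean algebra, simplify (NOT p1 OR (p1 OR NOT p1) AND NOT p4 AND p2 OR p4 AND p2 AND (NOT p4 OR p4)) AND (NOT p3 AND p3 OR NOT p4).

(NOT p1 OR p2) AND NOT p4

(NOT p1 OR (p1 OR NOT p1) AND NOT p4 AND p2 OR p4 AND p2 AND (NOT p4 OR p4)) AND (NOT p3 AND p3 OR NOT p4)
= (NOT p1 OR (p1 OR NOT p1) AND NOT p4 AND p2 OR p4 AND p2 AND (NOT p4 OR p4)) AND NOT p4   [complement / identity]
= (NOT p1 OR NOT p4 AND p2 OR p4 AND p2 AND (NOT p4 OR p4)) AND NOT p4   [complement / identity]
= (NOT p1 OR NOT p4 AND p2 OR p4 AND p2) AND NOT p4   [complement / identity]
= (NOT p1 OR p2) AND NOT p4   [distribution]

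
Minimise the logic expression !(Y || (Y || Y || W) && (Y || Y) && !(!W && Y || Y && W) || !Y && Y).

!Y

!(Y || (Y || Y || W) && (Y || Y) && !(!W && Y || Y && W) || !Y && Y)
= !(Y || (Y || Y || W) && (Y || Y) && !Y || !Y && Y)   [distribution]
= !(Y || (Y || Y) && !Y || !Y && Y)   [absorption]
= !(Y || Y && !Y || !Y && Y)   [idempotence]
= !(Y || !Y && Y)   [complement / identity]
= !Y   [complement / identity]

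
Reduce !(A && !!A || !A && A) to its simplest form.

!A

!(A && !!A || !A && A)
= !(A && A || !A && A)   — double negation
= !A   — distribution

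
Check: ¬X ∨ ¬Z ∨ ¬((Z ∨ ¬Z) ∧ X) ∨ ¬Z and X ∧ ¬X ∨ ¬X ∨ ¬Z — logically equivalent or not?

E1: ¬X ∨ ¬Z ∨ ¬((Z ∨ ¬Z) ∧ X) ∨ ¬Z
    = ¬X ∨ ¬Z ∨ ¬X ∨ ¬Z
    = ¬X ∨ ¬Z
E2: X ∧ ¬X ∨ ¬X ∨ ¬Z
    = ¬X ∨ ¬Z
Both reduce to ¬X ∨ ¬Z, so they are equivalent.

Yes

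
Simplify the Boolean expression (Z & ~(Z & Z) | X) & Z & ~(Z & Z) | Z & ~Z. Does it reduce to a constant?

(Z & ~(Z & Z) | X) & Z & ~(Z & Z) | Z & ~Z
= Z & ~(Z & Z) | Z & ~Z   — absorption
= Z & ~Z | Z & ~Z   — idempotence
= Z & ~Z   — idempotence
= 0   — complement

0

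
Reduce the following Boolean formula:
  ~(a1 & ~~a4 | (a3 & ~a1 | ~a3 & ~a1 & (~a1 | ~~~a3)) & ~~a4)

~(a1 & ~~a4 | (a3 & ~a1 | ~a3 & ~a1 & (~a1 | ~~~a3)) & ~~a4)
= ~(a1 & ~~a4 | (a3 & ~a1 | ~a3 & ~a1 & (~a1 | ~a3)) & ~~a4)   — double negation
= ~(a1 & ~~a4 | (a3 & ~a1 | ~a3 & ~a1) & ~~a4)   — absorption
= ~(a1 & ~~a4 | ~a1 & ~~a4)   — distribution
= ~~~a4   — distribution
= ~a4   — double negation

~a4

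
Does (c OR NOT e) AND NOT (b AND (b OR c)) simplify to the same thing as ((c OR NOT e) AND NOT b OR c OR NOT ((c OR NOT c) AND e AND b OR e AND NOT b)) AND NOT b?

Yes

E1: (c OR NOT e) AND NOT (b AND (b OR c))
    = (c OR NOT e) AND NOT b   [absorption]
E2: ((c OR NOT e) AND NOT b OR c OR NOT ((c OR NOT c) AND e AND b OR e AND NOT b)) AND NOT b
    = ((c OR NOT e) AND NOT b OR c OR NOT (e AND b OR e AND NOT b)) AND NOT b   [complement / identity]
    = ((c OR NOT e) AND NOT b OR c OR NOT e) AND NOT b   [distribution]
    = (c OR NOT e) AND NOT b   [absorption]
Both reduce to (c OR NOT e) AND NOT b, so they are equivalent.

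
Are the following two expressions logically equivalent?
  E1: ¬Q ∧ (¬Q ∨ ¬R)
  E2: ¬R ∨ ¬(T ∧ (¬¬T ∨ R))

No

E1: ¬Q ∧ (¬Q ∨ ¬R)
    = ¬Q   [absorption]
E2: ¬R ∨ ¬(T ∧ (¬¬T ∨ R))
    = ¬R ∨ ¬(T ∧ (T ∨ R))   [double negation]
    = ¬R ∨ ¬T   [absorption]
These differ: at Q=1, R=1, T=0, E1 = 0 but E2 = 1.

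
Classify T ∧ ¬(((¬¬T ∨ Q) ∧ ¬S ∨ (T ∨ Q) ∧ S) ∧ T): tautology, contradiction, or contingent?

contradiction

T ∧ ¬(((¬¬T ∨ Q) ∧ ¬S ∨ (T ∨ Q) ∧ S) ∧ T)
= T ∧ ¬(((T ∨ Q) ∧ ¬S ∨ (T ∨ Q) ∧ S) ∧ T)
= T ∧ ¬((T ∨ Q) ∧ T)
= T ∧ ¬T
= False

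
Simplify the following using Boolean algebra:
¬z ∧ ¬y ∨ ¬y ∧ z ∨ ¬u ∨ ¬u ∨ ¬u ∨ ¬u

¬y ∨ ¬u

¬z ∧ ¬y ∨ ¬y ∧ z ∨ ¬u ∨ ¬u ∨ ¬u ∨ ¬u
= ¬y ∨ ¬u ∨ ¬u ∨ ¬u ∨ ¬u
= ¬y ∨ ¬u ∨ ¬u
= ¬y ∨ ¬u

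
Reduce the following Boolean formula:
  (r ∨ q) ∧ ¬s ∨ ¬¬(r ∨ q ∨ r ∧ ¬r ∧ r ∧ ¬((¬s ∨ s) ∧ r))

(r ∨ q) ∧ ¬s ∨ ¬¬(r ∨ q ∨ r ∧ ¬r ∧ r ∧ ¬((¬s ∨ s) ∧ r))
= (r ∨ q) ∧ ¬s ∨ ¬¬(r ∨ q ∨ r ∧ ¬r ∧ r ∧ ¬r)   [complement / identity]
= (r ∨ q) ∧ ¬s ∨ ¬¬(r ∨ q ∨ r ∧ ¬r)   [idempotence]
= (r ∨ q) ∧ ¬s ∨ ¬¬(r ∨ q)   [complement / identity]
= (r ∨ q) ∧ ¬s ∨ r ∨ q   [double negation]
= r ∨ q   [absorption]

r ∨ q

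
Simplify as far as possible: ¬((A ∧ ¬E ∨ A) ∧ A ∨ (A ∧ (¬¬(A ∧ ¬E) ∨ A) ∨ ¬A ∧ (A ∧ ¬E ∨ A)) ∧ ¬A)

¬((A ∧ ¬E ∨ A) ∧ A ∨ (A ∧ (¬¬(A ∧ ¬E) ∨ A) ∨ ¬A ∧ (A ∧ ¬E ∨ A)) ∧ ¬A)
= ¬((A ∧ ¬E ∨ A) ∧ A ∨ (A ∧ (A ∧ ¬E ∨ A) ∨ ¬A ∧ (A ∧ ¬E ∨ A)) ∧ ¬A)   (double negation)
= ¬((A ∧ ¬E ∨ A) ∧ A ∨ (A ∧ ¬E ∨ A) ∧ ¬A)   (distribution)
= ¬(A ∧ ¬E ∨ A)   (distribution)
= ¬A   (absorption)

¬A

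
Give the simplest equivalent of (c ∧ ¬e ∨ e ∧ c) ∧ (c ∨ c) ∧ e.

c ∧ e

(c ∧ ¬e ∨ e ∧ c) ∧ (c ∨ c) ∧ e
= (c ∧ ¬e ∨ e ∧ c) ∧ c ∧ e
= c ∧ c ∧ e
= c ∧ e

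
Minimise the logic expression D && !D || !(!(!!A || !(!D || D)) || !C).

A && C

D && !D || !(!(!!A || !(!D || D)) || !C)
= D && !D || !(!A && (!D || D) || !C)   [De Morgan]
= D && !D || !(!A || !C)   [complement / identity]
= !(!A || !C)   [complement / identity]
= A && C   [De Morgan]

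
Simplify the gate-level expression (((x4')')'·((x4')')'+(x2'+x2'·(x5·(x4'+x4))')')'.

(((x4')')'·((x4')')'+(x2'+x2'·(x5·(x4'+x4))')')'
= (((x4')')'+(x2'+x2'·(x5·(x4'+x4))')')'
= (((x4')')'+(x2'+x2'·x5')')'
= (((x4')')'+(x2')')'
= (x4'+(x2')')'
= x4·x2'

x4·x2'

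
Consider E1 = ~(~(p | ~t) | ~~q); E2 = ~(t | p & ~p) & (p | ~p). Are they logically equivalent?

E1: ~(~(p | ~t) | ~~q)
    = (p | ~t) & ~q   — De Morgan
E2: ~(t | p & ~p) & (p | ~p)
    = ~(t | p & ~p)   — complement / identity
    = ~t   — complement / identity
These differ: at p=1, q=1, t=0, E1 = 0 but E2 = 1.

No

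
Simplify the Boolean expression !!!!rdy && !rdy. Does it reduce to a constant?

!!!!rdy && !rdy
= !!rdy && !rdy   (double negation)
= rdy && !rdy   (double negation)
= false   (complement)

false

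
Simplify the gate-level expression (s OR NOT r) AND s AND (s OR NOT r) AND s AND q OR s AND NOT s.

(s OR NOT r) AND s AND (s OR NOT r) AND s AND q OR s AND NOT s
= (s OR NOT r) AND s AND q OR s AND NOT s
= s AND q OR s AND NOT s
= s AND q

s AND q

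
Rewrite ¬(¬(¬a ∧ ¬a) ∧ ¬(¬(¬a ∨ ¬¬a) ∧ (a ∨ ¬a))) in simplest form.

¬(¬(¬a ∧ ¬a) ∧ ¬(¬(¬a ∨ ¬¬a) ∧ (a ∨ ¬a)))
= ¬(¬(¬a ∧ ¬a) ∧ ¬(a ∧ ¬a ∧ (a ∨ ¬a)))
= ¬a ∧ ¬a ∨ a ∧ ¬a ∧ (a ∨ ¬a)
= ¬a ∧ ¬a ∨ a ∧ ¬a
= ¬a

¬a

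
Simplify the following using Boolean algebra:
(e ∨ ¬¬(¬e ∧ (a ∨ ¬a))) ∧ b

b

(e ∨ ¬¬(¬e ∧ (a ∨ ¬a))) ∧ b
= (e ∨ ¬¬¬e) ∧ b   (complement / identity)
= (e ∨ ¬e) ∧ b   (double negation)
= b   (complement / identity)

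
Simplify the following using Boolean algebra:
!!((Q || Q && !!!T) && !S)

Q && !S

!!((Q || Q && !!!T) && !S)
= !!((Q || Q && !T) && !S)   — double negation
= (Q || Q && !T) && !S   — double negation
= Q && !S   — absorption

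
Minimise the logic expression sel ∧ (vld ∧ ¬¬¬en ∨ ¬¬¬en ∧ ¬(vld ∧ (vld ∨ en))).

sel ∧ (vld ∧ ¬¬¬en ∨ ¬¬¬en ∧ ¬(vld ∧ (vld ∨ en)))
= sel ∧ (vld ∧ ¬¬¬en ∨ ¬¬¬en ∧ ¬vld)   [absorption]
= sel ∧ ¬¬¬en   [distribution]
= sel ∧ ¬en   [double negation]

sel ∧ ¬en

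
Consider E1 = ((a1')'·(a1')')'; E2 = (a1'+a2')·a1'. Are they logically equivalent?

Yes

E1: ((a1')'·(a1')')'
    = ((a1')')'   [idempotence]
    = a1'   [double negation]
E2: (a1'+a2')·a1'
    = a1'   [absorption]
Both reduce to a1', so they are equivalent.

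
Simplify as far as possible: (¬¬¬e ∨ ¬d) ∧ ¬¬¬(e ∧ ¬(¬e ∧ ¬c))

(¬¬¬e ∨ ¬d) ∧ ¬¬¬(e ∧ ¬(¬e ∧ ¬c))
= (¬¬¬e ∨ ¬d) ∧ ¬¬¬(e ∧ (e ∨ c))   (De Morgan)
= (¬¬¬e ∨ ¬d) ∧ ¬¬¬e   (absorption)
= ¬¬¬e   (absorption)
= ¬e   (double negation)

¬e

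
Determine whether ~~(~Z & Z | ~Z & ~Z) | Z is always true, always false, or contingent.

~~(~Z & Z | ~Z & ~Z) | Z
= ~~~Z | Z   — distribution
= ~Z | Z   — double negation
= 1   — complement

always true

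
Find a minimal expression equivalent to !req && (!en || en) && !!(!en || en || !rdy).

!req && (!en || en) && !!(!en || en || !rdy)
= !req && (!en || en) && (!en || en || !rdy)   — double negation
= !req && (!en || en)   — absorption
= !req   — complement / identity

!req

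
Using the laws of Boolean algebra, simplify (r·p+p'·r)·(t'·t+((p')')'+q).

(r·p+p'·r)·(t'·t+((p')')'+q)
= (r·p+p'·r)·(((p')')'+q)   — complement / identity
= (p+p')·r·(((p')')'+q)   — distribution
= (p+p')·r·(p'+q)   — double negation
= r·(p'+q)   — complement / identity

r·(p'+q)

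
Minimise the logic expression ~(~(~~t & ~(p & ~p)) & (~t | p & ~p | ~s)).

~(~(~~t & ~(p & ~p)) & (~t | p & ~p | ~s))
= ~((~t | p & ~p) & (~t | p & ~p | ~s))   [De Morgan]
= ~(~t | p & ~p)   [absorption]
= ~~t   [complement / identity]
= t   [double negation]

t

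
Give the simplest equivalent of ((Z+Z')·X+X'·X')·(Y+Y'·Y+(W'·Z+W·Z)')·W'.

(Y+Z')·W'

((Z+Z')·X+X'·X')·(Y+Y'·Y+(W'·Z+W·Z)')·W'
= ((Z+Z')·X+X'·X')·(Y+Y'·Y+Z')·W'   [distribution]
= (X+X'·X')·(Y+Y'·Y+Z')·W'   [complement / identity]
= (X+X')·(Y+Y'·Y+Z')·W'   [idempotence]
= (X+X')·(Y+Z')·W'   [complement / identity]
= (Y+Z')·W'   [complement / identity]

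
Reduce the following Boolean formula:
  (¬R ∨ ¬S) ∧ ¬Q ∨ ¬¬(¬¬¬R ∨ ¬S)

(¬R ∨ ¬S) ∧ ¬Q ∨ ¬¬(¬¬¬R ∨ ¬S)
= (¬R ∨ ¬S) ∧ ¬Q ∨ ¬¬(¬R ∨ ¬S)   (double negation)
= (¬R ∨ ¬S) ∧ ¬Q ∨ ¬R ∨ ¬S   (double negation)
= ¬R ∨ ¬S   (absorption)

¬R ∨ ¬S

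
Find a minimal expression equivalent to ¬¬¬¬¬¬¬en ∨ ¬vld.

¬¬¬¬¬¬¬en ∨ ¬vld
= ¬¬¬¬¬en ∨ ¬vld   (double negation)
= ¬¬¬en ∨ ¬vld   (double negation)
= ¬en ∨ ¬vld   (double negation)

¬en ∨ ¬vld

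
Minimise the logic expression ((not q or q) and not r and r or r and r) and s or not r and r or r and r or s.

r or s

((not q or q) and not r and r or r and r) and s or not r and r or r and r or s
= (not r and r or r and r) and s or not r and r or r and r or s
= not r and r or r and r or s
= r or s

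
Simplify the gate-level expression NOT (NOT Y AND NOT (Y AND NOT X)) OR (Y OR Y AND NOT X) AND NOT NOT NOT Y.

Y

NOT (NOT Y AND NOT (Y AND NOT X)) OR (Y OR Y AND NOT X) AND NOT NOT NOT Y
= NOT (NOT Y AND NOT (Y AND NOT X)) OR (Y OR Y AND NOT X) AND NOT Y
= Y OR Y AND NOT X OR (Y OR Y AND NOT X) AND NOT Y
= Y OR Y AND NOT X
= Y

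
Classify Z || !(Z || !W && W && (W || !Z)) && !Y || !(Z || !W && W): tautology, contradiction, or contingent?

tautology

Z || !(Z || !W && W && (W || !Z)) && !Y || !(Z || !W && W)
= Z || !(Z || !W && W) && !Y || !(Z || !W && W)
= Z || !(Z || !W && W)
= Z || !Z
= true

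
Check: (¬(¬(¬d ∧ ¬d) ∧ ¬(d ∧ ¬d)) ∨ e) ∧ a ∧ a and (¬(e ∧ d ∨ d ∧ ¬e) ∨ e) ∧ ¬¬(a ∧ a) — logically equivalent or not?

E1: (¬(¬(¬d ∧ ¬d) ∧ ¬(d ∧ ¬d)) ∨ e) ∧ a ∧ a
    = (¬d ∧ ¬d ∨ d ∧ ¬d ∨ e) ∧ a ∧ a
    = (¬d ∨ e) ∧ a ∧ a
    = (¬d ∨ e) ∧ a
E2: (¬(e ∧ d ∨ d ∧ ¬e) ∨ e) ∧ ¬¬(a ∧ a)
    = (¬d ∨ e) ∧ ¬¬(a ∧ a)
    = (¬d ∨ e) ∧ a ∧ a
    = (¬d ∨ e) ∧ a
Both reduce to (¬d ∨ e) ∧ a, so they are equivalent.

Yes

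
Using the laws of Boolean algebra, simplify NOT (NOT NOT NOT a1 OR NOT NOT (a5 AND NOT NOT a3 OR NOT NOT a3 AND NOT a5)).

a1 AND NOT a3

NOT (NOT NOT NOT a1 OR NOT NOT (a5 AND NOT NOT a3 OR NOT NOT a3 AND NOT a5))
= NOT (NOT NOT NOT a1 OR NOT NOT NOT NOT a3)   [distribution]
= NOT NOT a1 AND NOT NOT NOT a3   [De Morgan]
= NOT NOT a1 AND NOT a3   [double negation]
= a1 AND NOT a3   [double negation]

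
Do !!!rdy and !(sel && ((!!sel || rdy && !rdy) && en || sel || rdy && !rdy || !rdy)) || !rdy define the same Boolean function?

E1: !!!rdy
    = !rdy
E2: !(sel && ((!!sel || rdy && !rdy) && en || sel || rdy && !rdy || !rdy)) || !rdy
    = !(sel && ((sel || rdy && !rdy) && en || sel || rdy && !rdy || !rdy)) || !rdy
    = !(sel && (sel || rdy && !rdy || !rdy)) || !rdy
    = !(sel && (sel || !rdy)) || !rdy
    = !sel || !rdy
These differ: at en=0, rdy=1, sel=0, E1 = 0 but E2 = 1.

No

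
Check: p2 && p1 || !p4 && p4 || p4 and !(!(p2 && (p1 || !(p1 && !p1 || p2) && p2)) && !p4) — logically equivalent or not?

E1: p2 && p1 || !p4 && p4 || p4
    = p2 && p1 || p4   — complement / identity
E2: !(!(p2 && (p1 || !(p1 && !p1 || p2) && p2)) && !p4)
    = !(!(p2 && (p1 || !p2 && p2)) && !p4)   — complement / identity
    = !(!(p2 && p1) && !p4)   — complement / identity
    = p2 && p1 || p4   — De Morgan
Both reduce to p2 && p1 || p4, so they are equivalent.

Yes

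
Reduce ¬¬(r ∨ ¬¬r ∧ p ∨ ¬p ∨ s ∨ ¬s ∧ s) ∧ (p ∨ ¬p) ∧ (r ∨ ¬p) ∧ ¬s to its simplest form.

¬¬(r ∨ ¬¬r ∧ p ∨ ¬p ∨ s ∨ ¬s ∧ s) ∧ (p ∨ ¬p) ∧ (r ∨ ¬p) ∧ ¬s
= ¬¬(r ∨ r ∧ p ∨ ¬p ∨ s ∨ ¬s ∧ s) ∧ (p ∨ ¬p) ∧ (r ∨ ¬p) ∧ ¬s   (double negation)
= (r ∨ r ∧ p ∨ ¬p ∨ s ∨ ¬s ∧ s) ∧ (p ∨ ¬p) ∧ (r ∨ ¬p) ∧ ¬s   (double negation)
= (r ∨ r ∧ p ∨ ¬p ∨ s ∨ ¬s ∧ s) ∧ (r ∨ ¬p) ∧ ¬s   (complement / identity)
= (r ∨ r ∧ p ∨ ¬p ∨ s) ∧ (r ∨ ¬p) ∧ ¬s   (complement / identity)
= (r ∨ ¬p ∨ s) ∧ (r ∨ ¬p) ∧ ¬s   (absorption)
= (r ∨ ¬p) ∧ ¬s   (absorption)

(r ∨ ¬p) ∧ ¬s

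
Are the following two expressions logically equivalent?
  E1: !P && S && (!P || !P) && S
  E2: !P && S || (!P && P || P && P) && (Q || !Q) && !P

Yes

E1: !P && S && (!P || !P) && S
    = !P && S && !P && S   — idempotence
    = !P && S   — idempotence
E2: !P && S || (!P && P || P && P) && (Q || !Q) && !P
    = !P && S || P && (Q || !Q) && !P   — distribution
    = !P && S || P && !P   — complement / identity
    = !P && S   — complement / identity
Both reduce to !P && S, so they are equivalent.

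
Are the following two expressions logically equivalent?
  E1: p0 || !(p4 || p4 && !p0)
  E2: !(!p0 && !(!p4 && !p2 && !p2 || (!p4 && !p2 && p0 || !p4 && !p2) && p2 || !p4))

Yes

E1: p0 || !(p4 || p4 && !p0)
    = p0 || !p4   — absorption
E2: !(!p0 && !(!p4 && !p2 && !p2 || (!p4 && !p2 && p0 || !p4 && !p2) && p2 || !p4))
    = !(!p0 && !(!p4 && !p2 && !p2 || !p4 && !p2 && p2 || !p4))   — absorption
    = !(!p0 && !(!p4 && !p2 || !p4))   — distribution
    = !(!p0 && !!p4)   — absorption
    = p0 || !p4   — De Morgan
Both reduce to p0 || !p4, so they are equivalent.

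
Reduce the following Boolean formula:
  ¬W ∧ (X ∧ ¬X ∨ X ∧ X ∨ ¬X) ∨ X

¬W ∨ X

¬W ∧ (X ∧ ¬X ∨ X ∧ X ∨ ¬X) ∨ X
= ¬W ∧ (X ∨ ¬X) ∨ X   [distribution]
= ¬W ∨ X   [complement / identity]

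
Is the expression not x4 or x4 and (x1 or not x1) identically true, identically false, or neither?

not x4 or x4 and (x1 or not x1)
= not x4 or x4
= True

identically true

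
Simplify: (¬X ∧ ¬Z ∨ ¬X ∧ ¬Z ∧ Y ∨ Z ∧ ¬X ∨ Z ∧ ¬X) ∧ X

(¬X ∧ ¬Z ∨ ¬X ∧ ¬Z ∧ Y ∨ Z ∧ ¬X ∨ Z ∧ ¬X) ∧ X
= (¬X ∧ ¬Z ∨ ¬X ∧ ¬Z ∧ Y ∨ Z ∧ ¬X) ∧ X   [idempotence]
= (¬X ∧ ¬Z ∨ Z ∧ ¬X) ∧ X   [absorption]
= ¬X ∧ X   [distribution]
= False   [complement]

False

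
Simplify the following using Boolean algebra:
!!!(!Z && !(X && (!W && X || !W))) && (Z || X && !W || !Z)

Z || X && !W

!!!(!Z && !(X && (!W && X || !W))) && (Z || X && !W || !Z)
= !!!(!Z && !(X && !W)) && (Z || X && !W || !Z)   (absorption)
= !(!Z && !(X && !W)) && (Z || X && !W || !Z)   (double negation)
= (Z || X && !W) && (Z || X && !W || !Z)   (De Morgan)
= Z || X && !W   (absorption)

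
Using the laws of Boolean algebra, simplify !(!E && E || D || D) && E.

!(!E && E || D || D) && E
= !(D || D) && E
= !D && E

!D && E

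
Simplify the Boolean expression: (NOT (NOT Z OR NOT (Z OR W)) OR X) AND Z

Z

(NOT (NOT Z OR NOT (Z OR W)) OR X) AND Z
= (Z AND (Z OR W) OR X) AND Z   — De Morgan
= (Z OR X) AND Z   — absorption
= Z   — absorption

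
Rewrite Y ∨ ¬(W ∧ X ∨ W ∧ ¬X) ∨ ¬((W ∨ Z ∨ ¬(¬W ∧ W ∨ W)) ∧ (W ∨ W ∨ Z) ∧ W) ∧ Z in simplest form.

Y ∨ ¬(W ∧ X ∨ W ∧ ¬X) ∨ ¬((W ∨ Z ∨ ¬(¬W ∧ W ∨ W)) ∧ (W ∨ W ∨ Z) ∧ W) ∧ Z
= Y ∨ ¬W ∨ ¬((W ∨ Z ∨ ¬(¬W ∧ W ∨ W)) ∧ (W ∨ W ∨ Z) ∧ W) ∧ Z   — distribution
= Y ∨ ¬W ∨ ¬((W ∨ Z ∨ ¬W) ∧ (W ∨ W ∨ Z) ∧ W) ∧ Z   — complement / identity
= Y ∨ ¬W ∨ ¬((¬W ∧ W ∨ W ∨ Z) ∧ W) ∧ Z   — distribution
= Y ∨ ¬W ∨ ¬((W ∨ Z) ∧ W) ∧ Z   — complement / identity
= Y ∨ ¬W ∨ ¬W ∧ Z   — absorption
= Y ∨ ¬W   — absorption

Y ∨ ¬W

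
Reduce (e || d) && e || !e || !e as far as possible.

true

(e || d) && e || !e || !e
= e || !e || !e
= e || !e
= true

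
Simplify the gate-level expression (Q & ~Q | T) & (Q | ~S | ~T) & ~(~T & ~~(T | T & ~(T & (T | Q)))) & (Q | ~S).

T & (Q | ~S)

(Q & ~Q | T) & (Q | ~S | ~T) & ~(~T & ~~(T | T & ~(T & (T | Q)))) & (Q | ~S)
= (Q & ~Q | T) & (Q | ~S | ~T) & ~(~T & ~~(T | T & ~T)) & (Q | ~S)   — absorption
= (Q & ~Q | T) & (Q | ~S | ~T) & (T | ~(T | T & ~T)) & (Q | ~S)   — De Morgan
= (Q & ~Q | T) & (Q | ~S | ~T) & (T | ~T) & (Q | ~S)   — complement / identity
= T & (Q | ~S | ~T) & (T | ~T) & (Q | ~S)   — complement / identity
= T & (Q | ~S | ~T) & (Q | ~S)   — complement / identity
= T & (Q | ~S)   — absorption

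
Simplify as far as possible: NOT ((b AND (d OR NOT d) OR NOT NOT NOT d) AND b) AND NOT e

NOT ((b AND (d OR NOT d) OR NOT NOT NOT d) AND b) AND NOT e
= NOT ((b AND (d OR NOT d) OR NOT d) AND b) AND NOT e   — double negation
= NOT ((b OR NOT d) AND b) AND NOT e   — complement / identity
= NOT b AND NOT e   — absorption

NOT b AND NOT e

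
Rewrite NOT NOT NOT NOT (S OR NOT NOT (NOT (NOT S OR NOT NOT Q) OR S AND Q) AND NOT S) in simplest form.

S

NOT NOT NOT NOT (S OR NOT NOT (NOT (NOT S OR NOT NOT Q) OR S AND Q) AND NOT S)
= NOT NOT NOT NOT (S OR NOT NOT (S AND NOT Q OR S AND Q) AND NOT S)   (De Morgan)
= NOT NOT NOT NOT (S OR (S AND NOT Q OR S AND Q) AND NOT S)   (double negation)
= NOT NOT NOT NOT (S OR S AND NOT S)   (distribution)
= NOT NOT NOT NOT S   (complement / identity)
= NOT NOT S   (double negation)
= S   (double negation)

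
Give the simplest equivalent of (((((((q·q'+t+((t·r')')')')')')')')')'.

t'

(((((((q·q'+t+((t·r')')')')')')')')')'
= (((((q·q'+t+((t·r')')')')')')')'   — double negation
= (((((q·q'+t+t·r')')')')')'   — double negation
= (((((t+t·r')')')')')'   — complement / identity
= ((((t')')')')'   — absorption
= ((t')')'   — double negation
= t'   — double negation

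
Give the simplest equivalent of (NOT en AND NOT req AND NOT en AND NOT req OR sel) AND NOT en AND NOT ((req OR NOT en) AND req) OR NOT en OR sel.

NOT en OR sel

(NOT en AND NOT req AND NOT en AND NOT req OR sel) AND NOT en AND NOT ((req OR NOT en) AND req) OR NOT en OR sel
= (NOT en AND NOT req OR sel) AND NOT en AND NOT ((req OR NOT en) AND req) OR NOT en OR sel   [idempotence]
= (NOT en AND NOT req OR sel) AND NOT en AND NOT req OR NOT en OR sel   [absorption]
= NOT en AND NOT req OR NOT en OR sel   [absorption]
= NOT en OR sel   [absorption]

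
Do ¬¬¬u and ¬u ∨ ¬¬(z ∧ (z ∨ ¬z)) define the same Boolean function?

E1: ¬¬¬u
    = ¬u   — double negation
E2: ¬u ∨ ¬¬(z ∧ (z ∨ ¬z))
    = ¬u ∨ ¬¬z   — complement / identity
    = ¬u ∨ z   — double negation
These differ: at u=1, z=1, E1 = 0 but E2 = 1.

No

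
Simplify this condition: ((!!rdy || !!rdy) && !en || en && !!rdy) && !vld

rdy && !vld

((!!rdy || !!rdy) && !en || en && !!rdy) && !vld
= (!!rdy && !en || en && !!rdy) && !vld   — idempotence
= !!rdy && !vld   — distribution
= rdy && !vld   — double negation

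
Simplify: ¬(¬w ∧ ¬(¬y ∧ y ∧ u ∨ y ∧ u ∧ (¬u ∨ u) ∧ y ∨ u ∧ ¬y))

w ∨ u

¬(¬w ∧ ¬(¬y ∧ y ∧ u ∨ y ∧ u ∧ (¬u ∨ u) ∧ y ∨ u ∧ ¬y))
= ¬(¬w ∧ ¬(¬y ∧ y ∧ u ∨ y ∧ u ∧ y ∨ u ∧ ¬y))   — complement / identity
= ¬(¬w ∧ ¬(y ∧ u ∨ u ∧ ¬y))   — distribution
= ¬(¬w ∧ ¬u)   — distribution
= w ∨ u   — De Morgan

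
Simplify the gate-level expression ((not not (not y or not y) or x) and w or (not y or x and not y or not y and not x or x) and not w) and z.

(not y or x) and z

((not not (not y or not y) or x) and w or (not y or x and not y or not y and not x or x) and not w) and z
= ((not not (not y or not y) or x) and w or (not y or not y or x) and not w) and z   — distribution
= ((not y or not y or x) and w or (not y or not y or x) and not w) and z   — double negation
= (not y or not y or x) and z   — distribution
= (not y or x) and z   — idempotence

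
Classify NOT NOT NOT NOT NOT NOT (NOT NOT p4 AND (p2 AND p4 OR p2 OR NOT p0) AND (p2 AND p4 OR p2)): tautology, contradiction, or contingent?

NOT NOT NOT NOT NOT NOT (NOT NOT p4 AND (p2 AND p4 OR p2 OR NOT p0) AND (p2 AND p4 OR p2))
= NOT NOT NOT NOT NOT NOT (NOT NOT p4 AND (p2 AND p4 OR p2))   [absorption]
= NOT NOT NOT NOT NOT NOT (NOT NOT p4 AND p2)   [absorption]
= NOT NOT NOT NOT NOT NOT (p4 AND p2)   [double negation]
= NOT NOT NOT NOT (p4 AND p2)   [double negation]
= NOT NOT (p4 AND p2)   [double negation]
= p4 AND p2   [double negation]
This depends on p2, p4, so it is not a constant.

contingent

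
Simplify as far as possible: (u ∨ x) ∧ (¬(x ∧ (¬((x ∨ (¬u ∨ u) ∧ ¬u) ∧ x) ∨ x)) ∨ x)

u ∨ x

(u ∨ x) ∧ (¬(x ∧ (¬((x ∨ (¬u ∨ u) ∧ ¬u) ∧ x) ∨ x)) ∨ x)
= (u ∨ x) ∧ (¬(x ∧ (¬((x ∨ ¬u) ∧ x) ∨ x)) ∨ x)   [complement / identity]
= (u ∨ x) ∧ (¬(x ∧ (¬x ∨ x)) ∨ x)   [absorption]
= (u ∨ x) ∧ (¬x ∨ x)   [complement / identity]
= u ∨ x   [complement / identity]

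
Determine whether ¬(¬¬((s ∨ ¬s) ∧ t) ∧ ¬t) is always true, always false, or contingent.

always true

¬(¬¬((s ∨ ¬s) ∧ t) ∧ ¬t)
= ¬(¬¬t ∧ ¬t)
= ¬t ∨ t
= True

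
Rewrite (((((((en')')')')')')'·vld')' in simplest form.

en+vld

(((((((en')')')')')')'·vld')'
= (((((en')')')')')'+vld   (De Morgan)
= (((en')')')'+vld   (double negation)
= (en')'+vld   (double negation)
= en+vld   (double negation)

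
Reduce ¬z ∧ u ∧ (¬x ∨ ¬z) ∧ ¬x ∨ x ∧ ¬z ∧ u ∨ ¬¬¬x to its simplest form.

¬z ∧ u ∧ (¬x ∨ ¬z) ∧ ¬x ∨ x ∧ ¬z ∧ u ∨ ¬¬¬x
= ((¬x ∨ ¬z) ∧ ¬x ∨ x) ∧ ¬z ∧ u ∨ ¬¬¬x   (distribution)
= (¬x ∨ x) ∧ ¬z ∧ u ∨ ¬¬¬x   (absorption)
= (¬x ∨ x) ∧ ¬z ∧ u ∨ ¬x   (double negation)
= ¬z ∧ u ∨ ¬x   (complement / identity)

¬z ∧ u ∨ ¬x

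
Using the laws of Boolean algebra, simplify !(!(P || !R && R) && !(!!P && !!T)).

P

!(!(P || !R && R) && !(!!P && !!T))
= !(!P && !(!!P && !!T))   (complement / identity)
= !(!P && (!P || !T))   (De Morgan)
= !!P   (absorption)
= P   (double negation)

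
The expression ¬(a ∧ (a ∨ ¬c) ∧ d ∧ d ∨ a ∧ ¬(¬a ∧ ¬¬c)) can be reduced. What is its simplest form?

¬(a ∧ (a ∨ ¬c) ∧ d ∧ d ∨ a ∧ ¬(¬a ∧ ¬¬c))
= ¬(a ∧ (a ∨ ¬c) ∧ d ∧ d ∨ a ∧ (a ∨ ¬c))   — De Morgan
= ¬(a ∧ (a ∨ ¬c) ∧ d ∨ a ∧ (a ∨ ¬c))   — idempotence
= ¬(a ∧ (a ∨ ¬c))   — absorption
= ¬a   — absorption

¬a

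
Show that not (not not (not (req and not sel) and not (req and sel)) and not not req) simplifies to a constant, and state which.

True

not (not not (not (req and not sel) and not (req and sel)) and not not req)
= not (not (req and not sel or req and sel) and not not req)
= req and not sel or req and sel or not req
= req or not req
= True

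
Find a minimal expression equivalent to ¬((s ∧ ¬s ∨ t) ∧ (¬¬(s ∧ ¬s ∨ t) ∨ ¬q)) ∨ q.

¬((s ∧ ¬s ∨ t) ∧ (¬¬(s ∧ ¬s ∨ t) ∨ ¬q)) ∨ q
= ¬((s ∧ ¬s ∨ t) ∧ (s ∧ ¬s ∨ t ∨ ¬q)) ∨ q   — double negation
= ¬(s ∧ ¬s ∨ t) ∨ q   — absorption
= ¬t ∨ q   — complement / identity

¬t ∨ q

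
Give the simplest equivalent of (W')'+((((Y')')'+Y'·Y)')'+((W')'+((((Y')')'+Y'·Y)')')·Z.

(W')'+((((Y')')'+Y'·Y)')'+((W')'+((((Y')')'+Y'·Y)')')·Z
= (W')'+((((Y')')'+Y'·Y)')'   [absorption]
= (W')'+((((Y')')')')'   [complement / identity]
= W+((((Y')')')')'   [double negation]
= W+((Y')')'   [double negation]
= W+Y'   [double negation]

W+Y'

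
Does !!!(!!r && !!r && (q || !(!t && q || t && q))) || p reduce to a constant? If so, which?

!!!(!!r && !!r && (q || !(!t && q || t && q))) || p
= !!!(!!r && !!r && (q || !q)) || p   — distribution
= !!!(!!r && !!r) || p   — complement / identity
= !(!!r && !!r) || p   — double negation
= !!!r || p   — idempotence
= !r || p   — double negation
This depends on p, r, so it is not a constant.

no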